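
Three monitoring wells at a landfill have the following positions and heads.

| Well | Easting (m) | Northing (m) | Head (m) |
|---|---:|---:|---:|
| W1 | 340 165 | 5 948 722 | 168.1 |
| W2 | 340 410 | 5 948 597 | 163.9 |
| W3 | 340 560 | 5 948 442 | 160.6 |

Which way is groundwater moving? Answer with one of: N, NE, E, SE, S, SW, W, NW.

Taking W1 as reference: W2−W1 = (245, -125, -4.2); W3−W1 = (395, -280, -7.5).
Solve a·Δx + b·Δy = Δh: det = 245·(-280) − 395·(-125) = -19225.
∂h/∂x = [(-4.2)·(-280) − (-7.5)·(-125)] / -19225 = -0.01241
∂h/∂y = [245·(-7.5) − 395·(-4.2)] / -19225 = +0.009285
Flow = −∇h = (+0.01241 east, -0.009285 north), which points southeast.

SE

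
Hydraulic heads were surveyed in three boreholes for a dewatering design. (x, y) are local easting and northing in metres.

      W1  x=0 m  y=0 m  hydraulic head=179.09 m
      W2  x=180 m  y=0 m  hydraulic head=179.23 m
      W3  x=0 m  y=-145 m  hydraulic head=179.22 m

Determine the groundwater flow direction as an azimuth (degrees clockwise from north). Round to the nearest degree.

319°

∂h/∂x = (179.23 − 179.09) / (180 − 0) = +0.0007778
∂h/∂y = (179.22 − 179.09) / (-145 − 0) = -0.0008966
Flow direction (−∇h) has components (-0.0007778 E, +0.0008966 N).
Azimuth = atan2(E, N) = atan2(-0.0007778, +0.0008966) = 319.1° ≈ 319°.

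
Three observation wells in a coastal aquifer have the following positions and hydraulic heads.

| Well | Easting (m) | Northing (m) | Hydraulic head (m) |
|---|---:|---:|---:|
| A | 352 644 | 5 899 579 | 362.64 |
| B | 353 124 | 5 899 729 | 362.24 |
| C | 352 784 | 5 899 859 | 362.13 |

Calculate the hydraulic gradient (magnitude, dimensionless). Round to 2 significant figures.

0.0017

With h = a·x + b·y + c and A as origin, the differences give:
  480·a + 150·b = -0.40
  140·a + 280·b = -0.51
Eliminate b (×280 and ×150, subtract): 113400·a = -35.500 → a = ∂h/∂x = -0.0003131
Back-substitute: b = ∂h/∂y = -0.001665.
|∇h| = √(-0.0003131² + -0.001665²) = 0.001694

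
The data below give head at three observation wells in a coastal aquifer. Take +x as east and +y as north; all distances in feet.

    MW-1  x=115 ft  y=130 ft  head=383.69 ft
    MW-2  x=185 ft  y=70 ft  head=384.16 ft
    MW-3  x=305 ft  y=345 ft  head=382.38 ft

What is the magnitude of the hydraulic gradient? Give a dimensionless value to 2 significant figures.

0.0069

Taking MW-1 as reference: MW-2−MW-1 = (70, -60, +0.47); MW-3−MW-1 = (190, 215, -1.31).
Determinant of the coordinate differences = 70·215 − 190·(-60) = 26450.
∂h/∂x = [(+0.47)·215 − (-1.31)·(-60)] / 26450 = +0.0008488
∂h/∂y = [70·(-1.31) − 190·(+0.47)] / 26450 = -0.006843
|∇h| = √(0.0008488² + -0.006843²) = 0.006895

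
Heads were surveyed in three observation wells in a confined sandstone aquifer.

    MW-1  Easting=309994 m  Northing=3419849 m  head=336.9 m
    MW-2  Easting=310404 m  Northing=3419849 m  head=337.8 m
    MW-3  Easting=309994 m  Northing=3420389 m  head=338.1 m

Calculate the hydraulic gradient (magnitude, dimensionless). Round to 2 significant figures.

∂h/∂x = (337.8 − 336.9) / (310404 − 309994) = +0.002195
∂h/∂y = (338.1 − 336.9) / (3420389 − 3419849) = +0.002222
|∇h| = √(0.002195² + 0.002222²) = 0.003123

0.0031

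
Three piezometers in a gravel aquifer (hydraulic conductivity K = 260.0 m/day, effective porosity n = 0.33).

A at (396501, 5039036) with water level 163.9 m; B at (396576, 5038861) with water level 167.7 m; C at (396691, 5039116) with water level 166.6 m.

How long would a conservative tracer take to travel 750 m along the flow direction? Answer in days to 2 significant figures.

With h = a·x + b·y + c and A as origin, the differences give:
  75·a + (-175)·b = +3.8
  190·a + 80·b = +2.7
Eliminate b (×80 and ×(-175), subtract): 39250·a = 776.50 → a = ∂h/∂x = +0.01978
Back-substitute: b = ∂h/∂y = -0.01324.
|∇h| = √(0.01978² + -0.01324²) = 0.0238
Seepage velocity v = K·i/n = 260.0 × 0.0238 / 0.33 = 18.75 m/day.
t = 750 / 18.75 = 40 days.

40 days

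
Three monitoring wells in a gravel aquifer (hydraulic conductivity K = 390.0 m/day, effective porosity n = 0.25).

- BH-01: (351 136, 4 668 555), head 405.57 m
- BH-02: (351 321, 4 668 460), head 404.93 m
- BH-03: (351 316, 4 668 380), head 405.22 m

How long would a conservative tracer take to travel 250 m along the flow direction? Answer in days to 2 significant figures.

Differences from BH-01: to BH-02 (Δx, Δy, Δh) = (185, -95, -0.64); to BH-03 = (180, -175, -0.35).
Solve a·Δx + b·Δy = Δh: det = 185·(-175) − 180·(-95) = -15275.
∂h/∂x = [(-0.64)·(-175) − (-0.35)·(-95)] / -15275 = -0.005155
∂h/∂y = [185·(-0.35) − 180·(-0.64)] / -15275 = -0.003303
|∇h| = √(-0.005155² + -0.003303²) = 0.006122
Seepage velocity v = K·i/n = 390.0 × 0.006122 / 0.25 = 9.55 m/day.
t = 250 / 9.55 = 26.18 days.

26 days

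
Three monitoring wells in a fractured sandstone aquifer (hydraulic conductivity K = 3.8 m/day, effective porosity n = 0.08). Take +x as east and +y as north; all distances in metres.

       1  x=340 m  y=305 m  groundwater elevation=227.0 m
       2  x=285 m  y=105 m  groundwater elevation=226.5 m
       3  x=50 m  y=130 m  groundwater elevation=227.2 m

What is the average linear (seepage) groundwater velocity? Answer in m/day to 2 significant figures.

0.20 m/day

Differences from 1: to 2 (Δx, Δy, Δh) = (-55, -200, -0.5); to 3 = (-290, -175, +0.2).
Determinant of the coordinate differences = (-55)·(-175) − (-290)·(-200) = -48375.
∂h/∂x = [(-0.5)·(-175) − (+0.2)·(-200)] / -48375 = -0.002636
∂h/∂y = [(-55)·(+0.2) − (-290)·(-0.5)] / -48375 = +0.003225
|∇h| = √(-0.002636² + 0.003225²) = 0.004165
Seepage velocity v = K·i/n = 3.8 × 0.004165 / 0.08 = 0.1978 m/day.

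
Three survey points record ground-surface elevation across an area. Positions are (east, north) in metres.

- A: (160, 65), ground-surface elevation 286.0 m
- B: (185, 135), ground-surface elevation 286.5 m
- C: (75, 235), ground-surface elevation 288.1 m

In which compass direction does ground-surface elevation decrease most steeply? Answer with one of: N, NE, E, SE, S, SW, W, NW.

SE

With z = a·x + b·y + c and A as origin, the differences give:
  25·a + 70·b = +0.5
  (-85)·a + 170·b = +2.1
Eliminate b (×170 and ×70, subtract): 10200·a = -62.00 → a = ∂z/∂x = -0.006078
Back-substitute: b = ∂z/∂y = +0.009314.
Steepest decrease is along −∇f = (+0.006078 E, -0.009314 N) → southeast.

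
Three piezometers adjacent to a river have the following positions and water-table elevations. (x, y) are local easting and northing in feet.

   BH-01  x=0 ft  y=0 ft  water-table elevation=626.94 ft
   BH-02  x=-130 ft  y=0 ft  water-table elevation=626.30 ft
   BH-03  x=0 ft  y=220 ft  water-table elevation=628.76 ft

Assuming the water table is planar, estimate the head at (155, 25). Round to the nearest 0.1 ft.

627.9 ft

∂h/∂x = (626.30 − 626.94) / (-130 − 0) = +0.004923
∂h/∂y = (628.76 − 626.94) / (220 − 0) = +0.008273
h(155, 25) = 626.94 + (+0.004923)·(155) + (+0.008273)·(25) = 626.94 +0.763 +0.207 = 627.910 ft.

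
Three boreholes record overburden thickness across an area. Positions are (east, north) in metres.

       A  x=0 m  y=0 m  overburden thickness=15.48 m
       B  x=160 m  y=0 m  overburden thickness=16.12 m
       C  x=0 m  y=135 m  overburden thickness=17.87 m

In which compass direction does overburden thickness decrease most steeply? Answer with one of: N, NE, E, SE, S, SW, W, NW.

∂d/∂x = (16.12 − 15.48) / (160 − 0) = +0.004000
∂d/∂y = (17.87 − 15.48) / (135 − 0) = +0.01770
Steepest decrease is along −∇f = (-0.004000 E, -0.01770 N) → south.

S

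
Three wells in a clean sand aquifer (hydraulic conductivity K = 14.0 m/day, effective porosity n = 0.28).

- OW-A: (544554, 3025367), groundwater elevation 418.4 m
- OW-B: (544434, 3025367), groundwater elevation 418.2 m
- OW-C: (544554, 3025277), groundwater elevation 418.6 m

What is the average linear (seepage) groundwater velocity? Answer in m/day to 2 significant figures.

0.14 m/day

∂h/∂x = (418.2 − 418.4) / (544434 − 544554) = +0.001667
∂h/∂y = (418.6 − 418.4) / (3025277 − 3025367) = -0.002222
|∇h| = √(0.001667² + -0.002222²) = 0.002778
Seepage velocity v = K·i/n = 14.0 × 0.002778 / 0.28 = 0.1389 m/day.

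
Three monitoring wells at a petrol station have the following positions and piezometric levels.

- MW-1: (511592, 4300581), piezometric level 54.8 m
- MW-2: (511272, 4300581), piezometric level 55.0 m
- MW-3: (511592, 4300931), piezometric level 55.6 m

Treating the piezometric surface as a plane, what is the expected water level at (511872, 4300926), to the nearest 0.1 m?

55.4 m

∂h/∂x = (55.0 − 54.8) / (511272 − 511592) = -0.0006250
∂h/∂y = (55.6 − 54.8) / (4300931 − 4300581) = +0.002286
h(511872, 4300926) = 54.8 + (-0.0006250)·(280) + (+0.002286)·(345) = 54.8 -0.175 +0.789 = 55.414 m.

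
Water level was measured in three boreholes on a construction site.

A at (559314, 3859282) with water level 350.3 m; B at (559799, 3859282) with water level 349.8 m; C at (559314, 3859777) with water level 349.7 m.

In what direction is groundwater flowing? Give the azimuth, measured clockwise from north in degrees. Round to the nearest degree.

040°

∂h/∂x = (349.8 − 350.3) / (559799 − 559314) = -0.001031
∂h/∂y = (349.7 − 350.3) / (3859777 − 3859282) = -0.001212
Flow direction (−∇h) has components (+0.001031 E, +0.001212 N).
Azimuth = atan2(E, N) = atan2(+0.001031, +0.001212) = 40.4° ≈ 040°.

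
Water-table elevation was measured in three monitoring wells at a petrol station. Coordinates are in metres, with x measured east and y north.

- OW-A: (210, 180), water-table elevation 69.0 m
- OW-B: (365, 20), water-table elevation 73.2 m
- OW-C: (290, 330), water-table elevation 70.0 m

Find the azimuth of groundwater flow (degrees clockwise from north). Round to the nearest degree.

283°

With h = a·x + b·y + c and OW-A as origin, the differences give:
  155·a + (-160)·b = +4.2
  80·a + 150·b = +1.0
Eliminate b (×150 and ×(-160), subtract): 36050·a = 790.00 → a = ∂h/∂x = +0.02191
Back-substitute: b = ∂h/∂y = -0.005021.
Flow direction (−∇h) has components (-0.02191 E, +0.005021 N).
Azimuth = atan2(E, N) = atan2(-0.02191, +0.005021) = 282.9° ≈ 283°.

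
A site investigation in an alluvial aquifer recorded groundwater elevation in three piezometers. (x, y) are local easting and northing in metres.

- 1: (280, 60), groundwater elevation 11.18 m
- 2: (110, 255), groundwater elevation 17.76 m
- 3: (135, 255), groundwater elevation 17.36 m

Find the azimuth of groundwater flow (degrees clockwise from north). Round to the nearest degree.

141°

Taking 1 as reference: 2−1 = (-170, 195, +6.58); 3−1 = (-145, 195, +6.18).
Solve a·Δx + b·Δy = Δh: det = (-170)·195 − (-145)·195 = -4875.
∂h/∂x = [(+6.58)·195 − (+6.18)·195] / -4875 = -0.01600
∂h/∂y = [(-170)·(+6.18) − (-145)·(+6.58)] / -4875 = +0.01979
Flow direction (−∇h) has components (+0.01600 E, -0.01979 N).
Azimuth = atan2(E, N) = atan2(+0.01600, -0.01979) = 141.1° ≈ 141°.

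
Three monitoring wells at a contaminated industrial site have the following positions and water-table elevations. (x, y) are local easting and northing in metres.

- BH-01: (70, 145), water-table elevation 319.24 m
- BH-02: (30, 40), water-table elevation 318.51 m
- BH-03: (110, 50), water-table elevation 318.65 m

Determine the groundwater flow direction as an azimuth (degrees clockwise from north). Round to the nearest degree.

188°

With h = a·x + b·y + c and BH-01 as origin, the differences give:
  (-40)·a + (-105)·b = -0.73
  40·a + (-95)·b = -0.59
Eliminate b (×(-95) and ×(-105), subtract): 8000·a = 7.400 → a = ∂h/∂x = +0.0009250
Back-substitute: b = ∂h/∂y = +0.006600.
Flow direction (−∇h) has components (-0.0009250 E, -0.006600 N).
Azimuth = atan2(E, N) = atan2(-0.0009250, -0.006600) = 188.0° ≈ 188°.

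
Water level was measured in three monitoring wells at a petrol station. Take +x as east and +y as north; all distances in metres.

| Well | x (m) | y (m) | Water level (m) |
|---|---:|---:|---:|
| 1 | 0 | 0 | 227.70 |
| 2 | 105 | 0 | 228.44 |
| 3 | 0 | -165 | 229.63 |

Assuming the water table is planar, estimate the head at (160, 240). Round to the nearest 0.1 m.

∂h/∂x = (228.44 − 227.70) / (105 − 0) = +0.007048
∂h/∂y = (229.63 − 227.70) / (-165 − 0) = -0.01170
h(160, 240) = 227.70 + (+0.007048)·(160) + (-0.01170)·(240) = 227.70 +1.128 -2.807 = 226.020 m.

226.0 m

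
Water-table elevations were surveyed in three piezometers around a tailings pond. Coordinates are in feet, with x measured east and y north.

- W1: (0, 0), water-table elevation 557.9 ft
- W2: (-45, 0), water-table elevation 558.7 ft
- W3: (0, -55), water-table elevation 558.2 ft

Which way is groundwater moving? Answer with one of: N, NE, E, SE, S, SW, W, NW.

E

∂h/∂x = (558.7 − 557.9) / (-45 − 0) = -0.01778
∂h/∂y = (558.2 − 557.9) / (-55 − 0) = -0.005455
Flow = −∇h = (+0.01778 east, +0.005455 north), which points east.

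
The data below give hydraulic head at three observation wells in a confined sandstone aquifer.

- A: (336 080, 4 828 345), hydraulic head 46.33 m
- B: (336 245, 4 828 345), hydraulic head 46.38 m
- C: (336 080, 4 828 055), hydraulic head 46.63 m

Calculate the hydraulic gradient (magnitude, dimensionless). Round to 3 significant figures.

∂h/∂x = (46.38 − 46.33) / (336245 − 336080) = +0.0003030
∂h/∂y = (46.63 − 46.33) / (4828055 − 4828345) = -0.001034
|∇h| = √(0.0003030² + -0.001034²) = 0.001077

0.00108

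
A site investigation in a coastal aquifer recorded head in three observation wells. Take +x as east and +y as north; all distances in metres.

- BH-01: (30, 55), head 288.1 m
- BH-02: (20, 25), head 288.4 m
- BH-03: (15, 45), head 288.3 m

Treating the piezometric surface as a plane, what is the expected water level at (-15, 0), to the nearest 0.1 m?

288.9 m

Taking BH-01 as reference: BH-02−BH-01 = (-10, -30, +0.3); BH-03−BH-01 = (-15, -10, +0.2).
Determinant of the coordinate differences = (-10)·(-10) − (-15)·(-30) = -350.
∂h/∂x = [(+0.3)·(-10) − (+0.2)·(-30)] / -350 = -0.008571
∂h/∂y = [(-10)·(+0.2) − (-15)·(+0.3)] / -350 = -0.007143
h(-15, 0) = 288.1 + (-0.008571)·(-45) + (-0.007143)·(-55) = 288.1 +0.386 +0.393 = 288.879 m.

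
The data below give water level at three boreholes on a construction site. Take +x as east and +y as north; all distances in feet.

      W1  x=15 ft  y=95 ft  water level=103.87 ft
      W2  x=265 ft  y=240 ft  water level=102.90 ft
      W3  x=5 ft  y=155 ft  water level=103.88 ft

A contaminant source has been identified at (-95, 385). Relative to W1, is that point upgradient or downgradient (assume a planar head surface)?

upgradient

With h = a·x + b·y + c and W1 as origin, the differences give:
  250·a + 145·b = -0.97
  (-10)·a + 60·b = +0.01
Eliminate b (×60 and ×145, subtract): 16450·a = -59.650 → a = ∂h/∂x = -0.003626
Back-substitute: b = ∂h/∂y = -0.0004377.
Head at (-95, 385) = 103.87 + (-0.003626)·(-110) + (-0.0004377)·(290) = 104.14 ft.
That is higher than the 103.87 ft at W1, so the point is upgradient.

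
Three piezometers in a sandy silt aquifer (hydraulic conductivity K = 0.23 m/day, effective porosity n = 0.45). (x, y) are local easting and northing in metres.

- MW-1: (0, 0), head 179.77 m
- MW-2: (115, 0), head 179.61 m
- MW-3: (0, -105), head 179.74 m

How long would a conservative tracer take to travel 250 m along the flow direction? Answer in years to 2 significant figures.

940 years

∂h/∂x = (179.61 − 179.77) / (115 − 0) = -0.001391
∂h/∂y = (179.74 − 179.77) / (-105 − 0) = +0.0002857
|∇h| = √(-0.001391² + 0.0002857²) = 0.00142
Seepage velocity v = K·i/n = 0.23 × 0.00142 / 0.45 = 0.0007258 m/day.
t = 250 / 0.0007258 = 3.444e+05 days = 943 years.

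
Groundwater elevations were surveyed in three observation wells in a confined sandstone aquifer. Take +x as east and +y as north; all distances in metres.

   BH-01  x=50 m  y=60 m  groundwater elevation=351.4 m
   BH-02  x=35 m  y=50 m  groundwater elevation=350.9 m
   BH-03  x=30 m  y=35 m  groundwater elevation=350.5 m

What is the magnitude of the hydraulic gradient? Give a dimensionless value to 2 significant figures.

With h = a·x + b·y + c and BH-01 as origin, the differences give:
  (-15)·a + (-10)·b = -0.5
  (-20)·a + (-25)·b = -0.9
Eliminate b (×(-25) and ×(-10), subtract): 175·a = 3.50 → a = ∂h/∂x = +0.02000
Back-substitute: b = ∂h/∂y = +0.02000.
|∇h| = √(0.02000² + 0.02000²) = 0.02828

0.028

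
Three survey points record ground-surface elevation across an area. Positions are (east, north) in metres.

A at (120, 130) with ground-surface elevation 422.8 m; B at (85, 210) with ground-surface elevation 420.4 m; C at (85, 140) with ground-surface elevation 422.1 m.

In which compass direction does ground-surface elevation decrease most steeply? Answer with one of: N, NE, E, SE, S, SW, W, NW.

NW

With z = a·x + b·y + c and A as origin, the differences give:
  (-35)·a + 80·b = -2.4
  (-35)·a + 10·b = -0.7
Eliminate b (×10 and ×80, subtract): 2450·a = 32.00 → a = ∂z/∂x = +0.01306
Back-substitute: b = ∂z/∂y = -0.02429.
Steepest decrease is along −∇f = (-0.01306 E, +0.02429 N) → northwest.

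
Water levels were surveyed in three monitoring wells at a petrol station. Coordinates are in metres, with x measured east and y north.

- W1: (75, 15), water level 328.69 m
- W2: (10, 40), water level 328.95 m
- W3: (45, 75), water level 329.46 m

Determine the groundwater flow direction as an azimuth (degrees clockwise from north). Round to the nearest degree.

185°

Taking W1 as reference: W2−W1 = (-65, 25, +0.26); W3−W1 = (-30, 60, +0.77).
Solve a·Δx + b·Δy = Δh: det = (-65)·60 − (-30)·25 = -3150.
∂h/∂x = [(+0.26)·60 − (+0.77)·25] / -3150 = +0.001159
∂h/∂y = [(-65)·(+0.77) − (-30)·(+0.26)] / -3150 = +0.01341
Flow direction (−∇h) has components (-0.001159 E, -0.01341 N).
Azimuth = atan2(E, N) = atan2(-0.001159, -0.01341) = 184.9° ≈ 185°.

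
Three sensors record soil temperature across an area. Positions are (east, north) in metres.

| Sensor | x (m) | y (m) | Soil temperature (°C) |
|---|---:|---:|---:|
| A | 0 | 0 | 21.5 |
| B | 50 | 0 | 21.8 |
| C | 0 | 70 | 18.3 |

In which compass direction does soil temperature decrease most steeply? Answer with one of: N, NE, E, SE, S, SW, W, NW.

∂T/∂x = (21.8 − 21.5) / (50 − 0) = +0.006000
∂T/∂y = (18.3 − 21.5) / (70 − 0) = -0.04571
Steepest decrease is along −∇f = (-0.006000 E, +0.04571 N) → north.

N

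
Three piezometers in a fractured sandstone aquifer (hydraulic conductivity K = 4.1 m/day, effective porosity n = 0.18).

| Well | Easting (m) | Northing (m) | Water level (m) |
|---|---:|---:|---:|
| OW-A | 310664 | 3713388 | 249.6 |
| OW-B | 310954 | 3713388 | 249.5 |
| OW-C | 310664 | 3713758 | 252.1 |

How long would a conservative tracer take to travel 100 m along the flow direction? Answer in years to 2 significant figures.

1.8 years

∂h/∂x = (249.5 − 249.6) / (310954 − 310664) = -0.0003448
∂h/∂y = (252.1 − 249.6) / (3713758 − 3713388) = +0.006757
|∇h| = √(-0.0003448² + 0.006757²) = 0.006766
Seepage velocity v = K·i/n = 4.1 × 0.006766 / 0.18 = 0.1541 m/day.
t = 100 / 0.1541 = 648.9 days = 1.78 years.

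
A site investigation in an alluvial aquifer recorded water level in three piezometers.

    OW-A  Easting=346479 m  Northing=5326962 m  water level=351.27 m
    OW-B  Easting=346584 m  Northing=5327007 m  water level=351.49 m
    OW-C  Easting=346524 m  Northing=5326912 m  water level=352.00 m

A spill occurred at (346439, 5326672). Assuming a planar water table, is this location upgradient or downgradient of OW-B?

Taking OW-A as reference: OW-B−OW-A = (105, 45, +0.22); OW-C−OW-A = (45, -50, +0.73).
Determinant of the coordinate differences = 105·(-50) − 45·45 = -7275.
∂h/∂x = [(+0.22)·(-50) − (+0.73)·45] / -7275 = +0.006027
∂h/∂y = [105·(+0.73) − 45·(+0.22)] / -7275 = -0.009175
Head at (346439, 5326672) = 351.27 + (+0.006027)·(-40) + (-0.009175)·(-290) = 353.69 m.
That is higher than the 351.49 m at OW-B, so the point is upgradient.

upgradient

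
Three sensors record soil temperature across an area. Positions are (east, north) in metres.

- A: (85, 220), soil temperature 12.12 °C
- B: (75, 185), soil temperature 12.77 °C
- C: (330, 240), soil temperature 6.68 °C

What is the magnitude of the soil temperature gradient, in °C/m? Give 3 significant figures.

0.0246 °C/m

With T = a·x + b·y + c and A as origin, the differences give:
  (-10)·a + (-35)·b = +0.65
  245·a + 20·b = -5.44
Eliminate b (×20 and ×(-35), subtract): 8375·a = -177.400 → a = ∂T/∂x = -0.02118
Back-substitute: b = ∂T/∂y = -0.01252.
|∇f| = √(-0.02118² + -0.01252²) = 0.0246 °C/m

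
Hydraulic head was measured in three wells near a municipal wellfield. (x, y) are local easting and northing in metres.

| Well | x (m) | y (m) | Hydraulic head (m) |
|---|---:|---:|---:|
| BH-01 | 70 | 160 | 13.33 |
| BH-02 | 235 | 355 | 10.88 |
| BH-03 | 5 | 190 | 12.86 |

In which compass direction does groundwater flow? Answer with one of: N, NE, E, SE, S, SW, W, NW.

Differences from BH-01: to BH-02 (Δx, Δy, Δh) = (165, 195, -2.45); to BH-03 = (-65, 30, -0.47).
Determinant of the coordinate differences = 165·30 − (-65)·195 = 17625.
∂h/∂x = [(-2.45)·30 − (-0.47)·195] / 17625 = +0.001030
∂h/∂y = [165·(-0.47) − (-65)·(-2.45)] / 17625 = -0.01344
Flow = −∇h = (-0.001030 east, +0.01344 north), which points north.

N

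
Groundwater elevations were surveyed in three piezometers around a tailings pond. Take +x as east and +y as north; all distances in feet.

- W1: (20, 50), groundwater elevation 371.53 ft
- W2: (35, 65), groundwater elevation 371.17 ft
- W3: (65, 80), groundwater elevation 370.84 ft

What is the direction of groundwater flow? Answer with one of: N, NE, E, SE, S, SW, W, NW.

N

Taking W1 as reference: W2−W1 = (15, 15, -0.36); W3−W1 = (45, 30, -0.69).
Determinant of the coordinate differences = 15·30 − 45·15 = -225.
∂h/∂x = [(-0.36)·30 − (-0.69)·15] / -225 = +0.002000
∂h/∂y = [15·(-0.69) − 45·(-0.36)] / -225 = -0.02600
Flow = −∇h = (-0.002000 east, +0.02600 north), which points north.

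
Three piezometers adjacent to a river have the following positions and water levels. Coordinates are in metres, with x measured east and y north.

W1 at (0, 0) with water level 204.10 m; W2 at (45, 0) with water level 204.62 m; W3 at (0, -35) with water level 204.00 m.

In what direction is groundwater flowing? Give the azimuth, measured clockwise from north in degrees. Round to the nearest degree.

∂h/∂x = (204.62 − 204.10) / (45 − 0) = +0.01156
∂h/∂y = (204.00 − 204.10) / (-35 − 0) = +0.002857
Flow direction (−∇h) has components (-0.01156 E, -0.002857 N).
Azimuth = atan2(E, N) = atan2(-0.01156, -0.002857) = 256.1° ≈ 256°.

256°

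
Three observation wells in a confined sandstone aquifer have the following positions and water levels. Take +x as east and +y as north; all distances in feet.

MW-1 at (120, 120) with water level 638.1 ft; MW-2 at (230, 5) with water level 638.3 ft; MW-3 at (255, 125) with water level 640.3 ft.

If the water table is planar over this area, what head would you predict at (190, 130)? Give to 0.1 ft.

Taking MW-1 as reference: MW-2−MW-1 = (110, -115, +0.2); MW-3−MW-1 = (135, 5, +2.2).
Determinant of the coordinate differences = 110·5 − 135·(-115) = 16075.
∂h/∂x = [(+0.2)·5 − (+2.2)·(-115)] / 16075 = +0.01580
∂h/∂y = [110·(+2.2) − 135·(+0.2)] / 16075 = +0.01337
h(190, 130) = 638.1 + (+0.01580)·(70) + (+0.01337)·(10) = 638.1 +1.106 +0.134 = 639.340 ft.

639.3 ft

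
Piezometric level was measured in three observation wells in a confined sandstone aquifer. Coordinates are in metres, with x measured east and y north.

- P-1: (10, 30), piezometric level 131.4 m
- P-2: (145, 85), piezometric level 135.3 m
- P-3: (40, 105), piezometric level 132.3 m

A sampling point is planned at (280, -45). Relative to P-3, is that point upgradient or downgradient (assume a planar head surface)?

Differences from P-1: to P-2 (Δx, Δy, Δh) = (135, 55, +3.9); to P-3 = (30, 75, +0.9).
Solve a·Δx + b·Δy = Δh: det = 135·75 − 30·55 = 8475.
∂h/∂x = [(+3.9)·75 − (+0.9)·55] / 8475 = +0.02867
∂h/∂y = [135·(+0.9) − 30·(+3.9)] / 8475 = +0.0005310
Head at (280, -45) = 131.4 + (+0.02867)·(270) + (+0.0005310)·(-75) = 139.10 m.
That is higher than the 132.3 m at P-3, so the point is upgradient.

upgradient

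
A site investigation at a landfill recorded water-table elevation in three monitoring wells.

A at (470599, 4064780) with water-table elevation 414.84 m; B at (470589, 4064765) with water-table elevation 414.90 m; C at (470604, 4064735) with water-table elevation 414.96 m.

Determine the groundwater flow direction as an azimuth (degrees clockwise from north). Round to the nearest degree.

031°

Differences from A: to B (Δx, Δy, Δh) = (-10, -15, +0.06); to C = (5, -45, +0.12).
Solve a·Δx + b·Δy = Δh: det = (-10)·(-45) − 5·(-15) = 525.
∂h/∂x = [(+0.06)·(-45) − (+0.12)·(-15)] / 525 = -0.001714
∂h/∂y = [(-10)·(+0.12) − 5·(+0.06)] / 525 = -0.002857
Flow direction (−∇h) has components (+0.001714 E, +0.002857 N).
Azimuth = atan2(E, N) = atan2(+0.001714, +0.002857) = 31.0° ≈ 031°.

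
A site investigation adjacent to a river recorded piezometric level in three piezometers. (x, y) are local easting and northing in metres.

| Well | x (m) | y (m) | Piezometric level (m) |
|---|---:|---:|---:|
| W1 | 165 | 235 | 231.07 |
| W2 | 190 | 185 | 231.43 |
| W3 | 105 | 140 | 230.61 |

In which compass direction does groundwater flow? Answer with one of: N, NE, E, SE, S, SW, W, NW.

Taking W1 as reference: W2−W1 = (25, -50, +0.36); W3−W1 = (-60, -95, -0.46).
Determinant of the coordinate differences = 25·(-95) − (-60)·(-50) = -5375.
∂h/∂x = [(+0.36)·(-95) − (-0.46)·(-50)] / -5375 = +0.01064
∂h/∂y = [25·(-0.46) − (-60)·(+0.36)] / -5375 = -0.001879
Flow = −∇h = (-0.01064 east, +0.001879 north), which points west.

W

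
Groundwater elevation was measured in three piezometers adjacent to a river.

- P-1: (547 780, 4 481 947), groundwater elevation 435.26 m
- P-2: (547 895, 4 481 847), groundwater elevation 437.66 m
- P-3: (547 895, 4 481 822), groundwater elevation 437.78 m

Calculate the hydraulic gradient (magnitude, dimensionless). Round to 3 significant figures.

Differences from P-1: to P-2 (Δx, Δy, Δh) = (115, -100, +2.40); to P-3 = (115, -125, +2.52).
Solve a·Δx + b·Δy = Δh: det = 115·(-125) − 115·(-100) = -2875.
∂h/∂x = [(+2.40)·(-125) − (+2.52)·(-100)] / -2875 = +0.01670
∂h/∂y = [115·(+2.52) − 115·(+2.40)] / -2875 = -0.004800
|∇h| = √(0.01670² + -0.004800²) = 0.01738

0.0174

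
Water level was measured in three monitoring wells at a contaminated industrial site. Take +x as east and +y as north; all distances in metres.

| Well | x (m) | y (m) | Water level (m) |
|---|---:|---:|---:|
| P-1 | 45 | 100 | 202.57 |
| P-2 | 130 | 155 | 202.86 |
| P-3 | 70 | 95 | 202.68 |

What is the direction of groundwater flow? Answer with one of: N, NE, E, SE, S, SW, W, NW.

With h = a·x + b·y + c and P-1 as origin, the differences give:
  85·a + 55·b = +0.29
  25·a + (-5)·b = +0.11
Eliminate b (×(-5) and ×55, subtract): -1800·a = -7.500 → a = ∂h/∂x = +0.004167
Back-substitute: b = ∂h/∂y = -0.001167.
Flow = −∇h = (-0.004167 east, +0.001167 north), which points west.

W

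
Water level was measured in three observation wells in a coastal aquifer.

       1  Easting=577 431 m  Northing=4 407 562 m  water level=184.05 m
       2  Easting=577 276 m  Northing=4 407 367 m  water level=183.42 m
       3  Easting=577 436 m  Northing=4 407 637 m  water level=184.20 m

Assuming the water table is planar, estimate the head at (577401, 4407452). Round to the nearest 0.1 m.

183.8 m

Taking 1 as reference: 2−1 = (-155, -195, -0.63); 3−1 = (5, 75, +0.15).
Solve a·Δx + b·Δy = Δh: det = (-155)·75 − 5·(-195) = -10650.
∂h/∂x = [(-0.63)·75 − (+0.15)·(-195)] / -10650 = +0.001690
∂h/∂y = [(-155)·(+0.15) − 5·(-0.63)] / -10650 = +0.001887
h(577401, 4407452) = 184.05 + (+0.001690)·(-30) + (+0.001887)·(-110) = 184.05 -0.051 -0.208 = 183.792 m.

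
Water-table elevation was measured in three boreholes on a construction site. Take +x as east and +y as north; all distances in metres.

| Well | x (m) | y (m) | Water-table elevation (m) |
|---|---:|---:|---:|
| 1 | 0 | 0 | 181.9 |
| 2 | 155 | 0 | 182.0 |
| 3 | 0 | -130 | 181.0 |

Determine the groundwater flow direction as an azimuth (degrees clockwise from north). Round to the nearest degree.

185°

∂h/∂x = (182.0 − 181.9) / (155 − 0) = +0.0006452
∂h/∂y = (181.0 − 181.9) / (-130 − 0) = +0.006923
Flow direction (−∇h) has components (-0.0006452 E, -0.006923 N).
Azimuth = atan2(E, N) = atan2(-0.0006452, -0.006923) = 185.3° ≈ 185°.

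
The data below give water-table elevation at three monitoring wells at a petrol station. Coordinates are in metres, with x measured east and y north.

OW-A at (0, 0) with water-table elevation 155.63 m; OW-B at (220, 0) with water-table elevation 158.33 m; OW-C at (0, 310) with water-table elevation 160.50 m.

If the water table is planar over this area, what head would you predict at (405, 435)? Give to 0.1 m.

167.4 m

∂h/∂x = (158.33 − 155.63) / (220 − 0) = +0.01227
∂h/∂y = (160.50 − 155.63) / (310 − 0) = +0.01571
h(405, 435) = 155.63 + (+0.01227)·(405) + (+0.01571)·(435) = 155.63 +4.970 +6.834 = 167.434 m.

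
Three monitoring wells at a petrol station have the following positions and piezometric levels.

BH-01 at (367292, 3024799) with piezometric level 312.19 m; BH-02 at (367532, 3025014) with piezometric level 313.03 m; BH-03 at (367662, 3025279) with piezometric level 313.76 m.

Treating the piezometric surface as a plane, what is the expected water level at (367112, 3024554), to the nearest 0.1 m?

311.4 m

With h = a·x + b·y + c and BH-01 as origin, the differences give:
  240·a + 215·b = +0.84
  370·a + 480·b = +1.57
Eliminate b (×480 and ×215, subtract): 35650·a = 65.650 → a = ∂h/∂x = +0.001842
Back-substitute: b = ∂h/∂y = +0.001851.
h(367112, 3024554) = 312.19 + (+0.001842)·(-180) + (+0.001851)·(-245) = 312.19 -0.331 -0.454 = 311.405 m.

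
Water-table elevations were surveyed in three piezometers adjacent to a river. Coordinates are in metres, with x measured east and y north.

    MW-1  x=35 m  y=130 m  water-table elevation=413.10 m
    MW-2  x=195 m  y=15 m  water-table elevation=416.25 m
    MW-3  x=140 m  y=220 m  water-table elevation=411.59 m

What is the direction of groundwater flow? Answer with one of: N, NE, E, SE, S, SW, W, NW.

N

With h = a·x + b·y + c and MW-1 as origin, the differences give:
  160·a + (-115)·b = +3.15
  105·a + 90·b = -1.51
Eliminate b (×90 and ×(-115), subtract): 26475·a = 109.850 → a = ∂h/∂x = +0.004149
Back-substitute: b = ∂h/∂y = -0.02162.
Flow = −∇h = (-0.004149 east, +0.02162 north), which points north.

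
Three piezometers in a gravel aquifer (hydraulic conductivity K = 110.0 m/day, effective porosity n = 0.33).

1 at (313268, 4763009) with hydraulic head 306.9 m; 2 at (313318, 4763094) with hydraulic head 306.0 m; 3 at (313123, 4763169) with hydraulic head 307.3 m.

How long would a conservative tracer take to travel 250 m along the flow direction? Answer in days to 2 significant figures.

Three-point gradient (reference 1): Δ to 2 = (50, 85, -0.9), Δ to 3 = (-145, 160, +0.4).
∂h/∂x = -0.008758, ∂h/∂y = -0.005437 (det = 20325).
|∇h| = √(-0.008758² + -0.005437²) = 0.01031
Seepage velocity v = K·i/n = 110.0 × 0.01031 / 0.33 = 3.437 m/day.
t = 250 / 3.437 = 72.74 days.

73 days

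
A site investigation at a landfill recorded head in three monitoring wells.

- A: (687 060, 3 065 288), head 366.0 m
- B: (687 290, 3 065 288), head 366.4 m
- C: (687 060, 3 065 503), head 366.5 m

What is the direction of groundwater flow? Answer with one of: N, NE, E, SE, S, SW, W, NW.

SW

∂h/∂x = (366.4 − 366.0) / (687290 − 687060) = +0.001739
∂h/∂y = (366.5 − 366.0) / (3065503 − 3065288) = +0.002326
Flow = −∇h = (-0.001739 east, -0.002326 north), which points southwest.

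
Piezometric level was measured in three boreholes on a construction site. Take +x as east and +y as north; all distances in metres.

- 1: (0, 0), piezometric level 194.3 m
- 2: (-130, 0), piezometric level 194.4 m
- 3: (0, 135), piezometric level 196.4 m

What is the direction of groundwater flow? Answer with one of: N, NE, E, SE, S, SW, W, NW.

∂h/∂x = (194.4 − 194.3) / (-130 − 0) = -0.0007692
∂h/∂y = (196.4 − 194.3) / (135 − 0) = +0.01556
Flow = −∇h = (+0.0007692 east, -0.01556 north), which points south.

S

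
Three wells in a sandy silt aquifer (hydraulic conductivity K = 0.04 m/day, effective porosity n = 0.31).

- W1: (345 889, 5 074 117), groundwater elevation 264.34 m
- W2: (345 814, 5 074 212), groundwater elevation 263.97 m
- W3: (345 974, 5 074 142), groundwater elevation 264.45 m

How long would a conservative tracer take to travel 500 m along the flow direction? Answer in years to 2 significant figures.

Taking W1 as reference: W2−W1 = (-75, 95, -0.37); W3−W1 = (85, 25, +0.11).
Determinant of the coordinate differences = (-75)·25 − 85·95 = -9950.
∂h/∂x = [(-0.37)·25 − (+0.11)·95] / -9950 = +0.001980
∂h/∂y = [(-75)·(+0.11) − 85·(-0.37)] / -9950 = -0.002332
|∇h| = √(0.001980² + -0.002332²) = 0.003059
Seepage velocity v = K·i/n = 0.04 × 0.003059 / 0.31 = 0.0003947 m/day.
t = 500 / 0.0003947 = 1.267e+06 days = 3.47e+03 years.

3500 years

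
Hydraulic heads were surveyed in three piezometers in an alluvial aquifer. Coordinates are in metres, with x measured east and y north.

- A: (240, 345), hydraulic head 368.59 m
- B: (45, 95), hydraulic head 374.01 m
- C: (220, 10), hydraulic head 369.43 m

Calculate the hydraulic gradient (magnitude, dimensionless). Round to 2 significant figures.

0.027

Taking A as reference: B−A = (-195, -250, +5.42); C−A = (-20, -335, +0.84).
Solve a·Δx + b·Δy = Δh: det = (-195)·(-335) − (-20)·(-250) = 60325.
∂h/∂x = [(+5.42)·(-335) − (+0.84)·(-250)] / 60325 = -0.02662
∂h/∂y = [(-195)·(+0.84) − (-20)·(+5.42)] / 60325 = -0.0009184
|∇h| = √(-0.02662² + -0.0009184²) = 0.02664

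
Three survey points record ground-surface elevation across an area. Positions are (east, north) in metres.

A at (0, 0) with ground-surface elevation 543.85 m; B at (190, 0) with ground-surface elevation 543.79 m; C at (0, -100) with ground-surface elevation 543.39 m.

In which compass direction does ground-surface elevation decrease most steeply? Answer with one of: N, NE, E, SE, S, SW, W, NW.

∂z/∂x = (543.79 − 543.85) / (190 − 0) = -0.0003158
∂z/∂y = (543.39 − 543.85) / (-100 − 0) = +0.004600
Steepest decrease is along −∇f = (+0.0003158 E, -0.004600 N) → south.

S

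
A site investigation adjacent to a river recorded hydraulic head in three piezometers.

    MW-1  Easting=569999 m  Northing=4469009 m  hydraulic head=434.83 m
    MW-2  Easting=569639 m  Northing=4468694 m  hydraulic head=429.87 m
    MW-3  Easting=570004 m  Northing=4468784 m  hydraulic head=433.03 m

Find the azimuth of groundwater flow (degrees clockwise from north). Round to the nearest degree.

219°

With h = a·x + b·y + c and MW-1 as origin, the differences give:
  (-360)·a + (-315)·b = -4.96
  5·a + (-225)·b = -1.80
Eliminate b (×(-225) and ×(-315), subtract): 82575·a = 549.000 → a = ∂h/∂x = +0.006649
Back-substitute: b = ∂h/∂y = +0.008148.
Flow direction (−∇h) has components (-0.006649 E, -0.008148 N).
Azimuth = atan2(E, N) = atan2(-0.006649, -0.008148) = 219.2° ≈ 219°.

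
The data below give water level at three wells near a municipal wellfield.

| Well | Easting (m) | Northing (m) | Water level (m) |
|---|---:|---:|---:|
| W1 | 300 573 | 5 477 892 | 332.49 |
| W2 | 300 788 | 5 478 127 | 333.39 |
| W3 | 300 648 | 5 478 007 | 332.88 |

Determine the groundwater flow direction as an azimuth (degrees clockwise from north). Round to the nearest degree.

216°

With h = a·x + b·y + c and W1 as origin, the differences give:
  215·a + 235·b = +0.90
  75·a + 115·b = +0.39
Eliminate b (×115 and ×235, subtract): 7100·a = 11.850 → a = ∂h/∂x = +0.001669
Back-substitute: b = ∂h/∂y = +0.002303.
Flow direction (−∇h) has components (-0.001669 E, -0.002303 N).
Azimuth = atan2(E, N) = atan2(-0.001669, -0.002303) = 215.9° ≈ 216°.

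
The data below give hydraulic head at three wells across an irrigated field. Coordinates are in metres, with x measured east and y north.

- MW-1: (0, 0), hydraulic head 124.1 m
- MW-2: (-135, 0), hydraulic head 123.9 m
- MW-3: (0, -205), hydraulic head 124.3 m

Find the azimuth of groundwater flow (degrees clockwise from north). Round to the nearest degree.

∂h/∂x = (123.9 − 124.1) / (-135 − 0) = +0.001481
∂h/∂y = (124.3 − 124.1) / (-205 − 0) = -0.0009756
Flow direction (−∇h) has components (-0.001481 E, +0.0009756 N).
Azimuth = atan2(E, N) = atan2(-0.001481, +0.0009756) = 303.4° ≈ 303°.

303°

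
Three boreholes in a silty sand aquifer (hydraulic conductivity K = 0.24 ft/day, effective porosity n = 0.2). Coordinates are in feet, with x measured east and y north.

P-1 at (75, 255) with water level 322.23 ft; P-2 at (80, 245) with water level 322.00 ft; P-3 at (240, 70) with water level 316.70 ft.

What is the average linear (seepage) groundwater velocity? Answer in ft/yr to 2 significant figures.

9.9 ft/yr

Differences from P-1: to P-2 (Δx, Δy, Δh) = (5, -10, -0.23); to P-3 = (165, -185, -5.53).
Solve a·Δx + b·Δy = Δh: det = 5·(-185) − 165·(-10) = 725.
∂h/∂x = [(-0.23)·(-185) − (-5.53)·(-10)] / 725 = -0.01759
∂h/∂y = [5·(-5.53) − 165·(-0.23)] / 725 = +0.01421
|∇h| = √(-0.01759² + 0.01421²) = 0.02261
Seepage velocity v = K·i/n = 0.24 × 0.02261 / 0.2 = 0.02713 ft/day = 9.909 ft/yr.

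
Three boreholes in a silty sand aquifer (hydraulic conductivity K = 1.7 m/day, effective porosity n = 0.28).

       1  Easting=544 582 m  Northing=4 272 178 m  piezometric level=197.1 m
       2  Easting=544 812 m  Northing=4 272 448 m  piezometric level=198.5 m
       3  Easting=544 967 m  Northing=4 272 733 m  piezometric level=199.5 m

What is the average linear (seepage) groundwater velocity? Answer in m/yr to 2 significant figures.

12 m/yr

Three-point gradient (reference 1): Δ to 2 = (230, 270, +1.4), Δ to 3 = (385, 555, +2.4).
∂h/∂x = +0.005443, ∂h/∂y = +0.0005485 (det = 23700).
|∇h| = √(0.005443² + 0.0005485²) = 0.005471
Seepage velocity v = K·i/n = 1.7 × 0.005471 / 0.28 = 0.03322 m/day = 12.13 m/yr.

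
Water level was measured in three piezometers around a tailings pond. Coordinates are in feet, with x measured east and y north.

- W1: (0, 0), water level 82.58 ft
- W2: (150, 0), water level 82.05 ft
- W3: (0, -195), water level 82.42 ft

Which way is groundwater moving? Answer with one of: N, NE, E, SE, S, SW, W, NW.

E

∂h/∂x = (82.05 − 82.58) / (150 − 0) = -0.003533
∂h/∂y = (82.42 − 82.58) / (-195 − 0) = +0.0008205
Flow = −∇h = (+0.003533 east, -0.0008205 north), which points east.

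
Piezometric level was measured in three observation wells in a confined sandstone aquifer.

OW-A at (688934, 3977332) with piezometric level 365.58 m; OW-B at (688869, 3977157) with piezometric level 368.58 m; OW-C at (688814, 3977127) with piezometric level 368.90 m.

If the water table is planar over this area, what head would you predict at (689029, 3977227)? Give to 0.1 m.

368.0 m

With h = a·x + b·y + c and OW-A as origin, the differences give:
  (-65)·a + (-175)·b = +3.00
  (-120)·a + (-205)·b = +3.32
Eliminate b (×(-205) and ×(-175), subtract): -7675·a = -34.000 → a = ∂h/∂x = +0.004430
Back-substitute: b = ∂h/∂y = -0.01879.
h(689029, 3977227) = 365.58 + (+0.004430)·(95) + (-0.01879)·(-105) = 365.58 +0.421 +1.973 = 367.974 m.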